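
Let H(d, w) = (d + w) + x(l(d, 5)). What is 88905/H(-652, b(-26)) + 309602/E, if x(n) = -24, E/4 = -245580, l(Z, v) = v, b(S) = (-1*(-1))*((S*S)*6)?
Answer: 2157167621/83006040 ≈ 25.988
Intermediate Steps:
b(S) = 6*S² (b(S) = 1*(S²*6) = 1*(6*S²) = 6*S²)
E = -982320 (E = 4*(-245580) = -982320)
H(d, w) = -24 + d + w (H(d, w) = (d + w) - 24 = -24 + d + w)
88905/H(-652, b(-26)) + 309602/E = 88905/(-24 - 652 + 6*(-26)²) + 309602/(-982320) = 88905/(-24 - 652 + 6*676) + 309602*(-1/982320) = 88905/(-24 - 652 + 4056) - 154801/491160 = 88905/3380 - 154801/491160 = 88905*(1/3380) - 154801/491160 = 17781/676 - 154801/491160 = 2157167621/83006040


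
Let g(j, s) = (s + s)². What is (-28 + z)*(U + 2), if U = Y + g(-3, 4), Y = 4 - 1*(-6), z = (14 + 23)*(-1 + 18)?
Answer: 45676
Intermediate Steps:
g(j, s) = 4*s² (g(j, s) = (2*s)² = 4*s²)
z = 629 (z = 37*17 = 629)
Y = 10 (Y = 4 + 6 = 10)
U = 74 (U = 10 + 4*4² = 10 + 4*16 = 10 + 64 = 74)
(-28 + z)*(U + 2) = (-28 + 629)*(74 + 2) = 601*76 = 45676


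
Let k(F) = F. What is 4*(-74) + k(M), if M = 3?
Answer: -293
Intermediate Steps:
4*(-74) + k(M) = 4*(-74) + 3 = -296 + 3 = -293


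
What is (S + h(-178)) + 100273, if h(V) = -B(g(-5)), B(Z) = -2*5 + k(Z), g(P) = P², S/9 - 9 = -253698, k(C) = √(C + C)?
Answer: -2182918 - 5*√2 ≈ -2.1829e+6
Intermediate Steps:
k(C) = √2*√C (k(C) = √(2*C) = √2*√C)
S = -2283201 (S = 81 + 9*(-253698) = 81 - 2283282 = -2283201)
B(Z) = -10 + √2*√Z (B(Z) = -2*5 + √2*√Z = -10 + √2*√Z)
h(V) = 10 - 5*√2 (h(V) = -(-10 + √2*√((-5)²)) = -(-10 + √2*√25) = -(-10 + √2*5) = -(-10 + 5*√2) = 10 - 5*√2)
(S + h(-178)) + 100273 = (-2283201 + (10 - 5*√2)) + 100273 = (-2283191 - 5*√2) + 100273 = -2182918 - 5*√2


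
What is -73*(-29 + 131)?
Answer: -7446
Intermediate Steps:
-73*(-29 + 131) = -73*102 = -7446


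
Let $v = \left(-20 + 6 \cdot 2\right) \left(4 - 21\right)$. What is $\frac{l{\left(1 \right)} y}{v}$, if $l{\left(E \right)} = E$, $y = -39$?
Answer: $- \frac{39}{136} \approx -0.28676$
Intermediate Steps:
$v = 136$ ($v = \left(-20 + 12\right) \left(-17\right) = \left(-8\right) \left(-17\right) = 136$)
$\frac{l{\left(1 \right)} y}{v} = \frac{1 \left(-39\right)}{136} = \left(-39\right) \frac{1}{136} = - \frac{39}{136}$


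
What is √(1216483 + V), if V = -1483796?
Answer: I*√267313 ≈ 517.02*I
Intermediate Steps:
√(1216483 + V) = √(1216483 - 1483796) = √(-267313) = I*√267313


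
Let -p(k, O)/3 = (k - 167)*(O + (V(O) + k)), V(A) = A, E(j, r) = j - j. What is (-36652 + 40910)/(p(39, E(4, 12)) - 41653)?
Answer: -4258/26677 ≈ -0.15961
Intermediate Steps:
E(j, r) = 0
p(k, O) = -3*(-167 + k)*(k + 2*O) (p(k, O) = -3*(k - 167)*(O + (O + k)) = -3*(-167 + k)*(k + 2*O))
(-36652 + 40910)/(p(39, E(4, 12)) - 41653) = (-36652 + 40910)/((-3*39² + 501*39 + 1002*0 - 6*0*39) - 41653) = 4258/((-3*1521 + 19539 + 0 + 0) - 41653) = 4258/((-4563 + 19539 + 0 + 0) - 41653) = 4258/(14976 - 41653) = 4258/(-26677) = 4258*(-1/26677) = -4258/26677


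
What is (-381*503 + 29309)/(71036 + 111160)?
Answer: -81167/91098 ≈ -0.89099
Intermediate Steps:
(-381*503 + 29309)/(71036 + 111160) = (-191643 + 29309)/182196 = -162334*1/182196 = -81167/91098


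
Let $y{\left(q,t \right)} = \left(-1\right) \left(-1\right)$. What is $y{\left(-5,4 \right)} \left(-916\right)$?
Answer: $-916$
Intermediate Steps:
$y{\left(q,t \right)} = 1$
$y{\left(-5,4 \right)} \left(-916\right) = 1 \left(-916\right) = -916$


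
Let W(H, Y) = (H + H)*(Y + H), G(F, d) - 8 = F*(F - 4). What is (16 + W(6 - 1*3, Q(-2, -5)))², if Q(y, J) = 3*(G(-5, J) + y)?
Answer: 906304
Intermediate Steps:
G(F, d) = 8 + F*(-4 + F) (G(F, d) = 8 + F*(F - 4) = 8 + F*(-4 + F))
Q(y, J) = 159 + 3*y (Q(y, J) = 3*((8 + (-5)² - 4*(-5)) + y) = 3*((8 + 25 + 20) + y) = 3*(53 + y) = 159 + 3*y)
W(H, Y) = 2*H*(H + Y) (W(H, Y) = (2*H)*(H + Y) = 2*H*(H + Y))
(16 + W(6 - 1*3, Q(-2, -5)))² = (16 + 2*(6 - 1*3)*((6 - 1*3) + (159 + 3*(-2))))² = (16 + 2*(6 - 3)*((6 - 3) + (159 - 6)))² = (16 + 2*3*(3 + 153))² = (16 + 2*3*156)² = (16 + 936)² = 952² = 906304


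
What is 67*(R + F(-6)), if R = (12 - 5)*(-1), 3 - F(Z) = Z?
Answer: 134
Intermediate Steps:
F(Z) = 3 - Z
R = -7 (R = 7*(-1) = -7)
67*(R + F(-6)) = 67*(-7 + (3 - 1*(-6))) = 67*(-7 + (3 + 6)) = 67*(-7 + 9) = 67*2 = 134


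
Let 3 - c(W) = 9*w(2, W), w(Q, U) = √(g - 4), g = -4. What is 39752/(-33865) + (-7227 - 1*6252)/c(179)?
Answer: -155057341/2472145 - 26958*I*√2/73 ≈ -62.722 - 522.25*I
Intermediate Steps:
w(Q, U) = 2*I*√2 (w(Q, U) = √(-4 - 4) = √(-8) = 2*I*√2)
c(W) = 3 - 18*I*√2 (c(W) = 3 - 9*2*I*√2 = 3 - 18*I*√2)
39752/(-33865) + (-7227 - 1*6252)/c(179) = 39752/(-33865) + (-7227 - 1*6252)/(3 - 18*I*√2) = 39752*(-1/33865) + (-7227 - 6252)/(3 - 18*I*√2) = -39752/33865 - 13479/(3 - 18*I*√2)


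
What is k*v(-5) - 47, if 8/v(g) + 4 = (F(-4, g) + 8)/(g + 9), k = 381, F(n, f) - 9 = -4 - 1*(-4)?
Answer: 12145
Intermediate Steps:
F(n, f) = 9 (F(n, f) = 9 + (-4 - 1*(-4)) = 9 + (-4 + 4) = 9 + 0 = 9)
v(g) = 8/(-4 + 17/(9 + g)) (v(g) = 8/(-4 + (9 + 8)/(g + 9)) = 8/(-4 + 17/(9 + g)))
k*v(-5) - 47 = 381*(8*(-9 - 1*(-5))/(19 + 4*(-5))) - 47 = 381*(8*(-9 + 5)/(19 - 20)) - 47 = 381*(8*(-4)/(-1)) - 47 = 381*(8*(-1)*(-4)) - 47 = 381*32 - 47 = 12192 - 47 = 12145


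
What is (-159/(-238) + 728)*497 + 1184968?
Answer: 52601945/34 ≈ 1.5471e+6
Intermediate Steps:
(-159/(-238) + 728)*497 + 1184968 = (-159*(-1/238) + 728)*497 + 1184968 = (159/238 + 728)*497 + 1184968 = (173423/238)*497 + 1184968 = 12313033/34 + 1184968 = 52601945/34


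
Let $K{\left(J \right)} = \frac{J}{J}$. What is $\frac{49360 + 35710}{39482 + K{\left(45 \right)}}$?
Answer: $\frac{85070}{39483} \approx 2.1546$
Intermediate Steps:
$K{\left(J \right)} = 1$
$\frac{49360 + 35710}{39482 + K{\left(45 \right)}} = \frac{49360 + 35710}{39482 + 1} = \frac{85070}{39483}$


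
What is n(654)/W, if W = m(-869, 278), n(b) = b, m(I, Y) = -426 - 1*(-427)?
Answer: 654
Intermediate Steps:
m(I, Y) = 1 (m(I, Y) = -426 + 427 = 1)
W = 1
n(654)/W = 654/1 = 654*1 = 654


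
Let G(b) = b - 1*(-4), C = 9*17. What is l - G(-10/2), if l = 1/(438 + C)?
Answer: 592/591 ≈ 1.0017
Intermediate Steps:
C = 153
G(b) = 4 + b (G(b) = b + 4 = 4 + b)
l = 1/591 (l = 1/(438 + 153) = 1/591 ≈ 0.0016920)
l - G(-10/2) = 1/591 - (4 - 10/2) = 1/591 - (4 - 10*1/2) = 1/591 - (4 - 5) = 1/591 - 1*(-1) = 1/591 + 1 = 592/591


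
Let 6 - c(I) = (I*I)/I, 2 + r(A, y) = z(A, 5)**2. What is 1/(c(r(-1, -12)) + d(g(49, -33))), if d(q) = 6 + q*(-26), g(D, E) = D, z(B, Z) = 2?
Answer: -1/1264 ≈ -0.00079114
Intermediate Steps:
r(A, y) = 2 (r(A, y) = -2 + 2**2 = -2 + 4 = 2)
d(q) = 6 - 26*q
c(I) = 6 - I (c(I) = 6 - I*I/I = 6 - I**2/I = 6 - I)
1/(c(r(-1, -12)) + d(g(49, -33))) = 1/((6 - 1*2) + (6 - 26*49)) = 1/((6 - 2) + (6 - 1274)) = 1/(4 - 1268) = 1/(-1264) = -1/1264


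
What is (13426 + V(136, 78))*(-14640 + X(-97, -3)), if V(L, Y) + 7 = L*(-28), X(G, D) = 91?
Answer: -139830439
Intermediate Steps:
V(L, Y) = -7 - 28*L (V(L, Y) = -7 + L*(-28) = -7 - 28*L)
(13426 + V(136, 78))*(-14640 + X(-97, -3)) = (13426 + (-7 - 28*136))*(-14640 + 91) = (13426 + (-7 - 3808))*(-14549) = (13426 - 3815)*(-14549) = 9611*(-14549) = -139830439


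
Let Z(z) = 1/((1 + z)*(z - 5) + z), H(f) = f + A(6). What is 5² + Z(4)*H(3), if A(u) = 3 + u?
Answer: 13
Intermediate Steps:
H(f) = 9 + f (H(f) = f + (3 + 6) = f + 9 = 9 + f)
Z(z) = 1/(z + (1 + z)*(-5 + z)) (Z(z) = 1/((1 + z)*(-5 + z) + z) = 1/(z + (1 + z)*(-5 + z)))
5² + Z(4)*H(3) = 5² + (9 + 3)/(-5 + 4² - 3*4) = 25 + 12/(-5 + 16 - 12) = 25 + 12/(-1) = 25 - 1*12 = 25 - 12 = 13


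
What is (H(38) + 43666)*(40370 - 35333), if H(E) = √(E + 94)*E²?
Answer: 219945642 + 14546856*√33 ≈ 3.0351e+8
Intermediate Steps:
H(E) = E²*√(94 + E) (H(E) = √(94 + E)*E² = E²*√(94 + E))
(H(38) + 43666)*(40370 - 35333) = (38²*√(94 + 38) + 43666)*(40370 - 35333) = (1444*√132 + 43666)*5037 = (1444*(2*√33) + 43666)*5037 = (2888*√33 + 43666)*5037 = (43666 + 2888*√33)*5037 = 219945642 + 14546856*√33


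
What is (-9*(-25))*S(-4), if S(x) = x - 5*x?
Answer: 3600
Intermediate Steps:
S(x) = -4*x
(-9*(-25))*S(-4) = (-9*(-25))*(-4*(-4)) = 225*16 = 3600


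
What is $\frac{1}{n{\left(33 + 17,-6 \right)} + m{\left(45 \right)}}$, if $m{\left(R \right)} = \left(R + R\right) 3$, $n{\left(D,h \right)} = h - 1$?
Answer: $\frac{1}{263} \approx 0.0038023$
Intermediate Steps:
$n{\left(D,h \right)} = -1 + h$
$m{\left(R \right)} = 6 R$ ($m{\left(R \right)} = 2 R 3 = 6 R$)
$\frac{1}{n{\left(33 + 17,-6 \right)} + m{\left(45 \right)}} = \frac{1}{\left(-1 - 6\right) + 6 \cdot 45} = \frac{1}{-7 + 270} = \frac{1}{263}$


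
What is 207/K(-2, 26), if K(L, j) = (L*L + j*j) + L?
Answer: 69/226 ≈ 0.30531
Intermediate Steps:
K(L, j) = L + L**2 + j**2 (K(L, j) = (L**2 + j**2) + L = L + L**2 + j**2)
207/K(-2, 26) = 207/(-2 + (-2)**2 + 26**2) = 207/(-2 + 4 + 676) = 207/678 = 207*(1/678) = 69/226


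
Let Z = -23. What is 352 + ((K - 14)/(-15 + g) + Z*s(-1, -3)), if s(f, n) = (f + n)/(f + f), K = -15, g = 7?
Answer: 2477/8 ≈ 309.63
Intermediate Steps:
s(f, n) = (f + n)/(2*f) (s(f, n) = (f + n)/((2*f)) = (f + n)*(1/(2*f)) = (f + n)/(2*f))
352 + ((K - 14)/(-15 + g) + Z*s(-1, -3)) = 352 + ((-15 - 14)/(-15 + 7) - 23*(-1 - 3)/(2*(-1))) = 352 + (-29/(-8) - 23*(-1)*(-4)/2) = 352 + (-29*(-⅛) - 23*2) = 352 + (29/8 - 46) = 352 - 339/8 = 2477/8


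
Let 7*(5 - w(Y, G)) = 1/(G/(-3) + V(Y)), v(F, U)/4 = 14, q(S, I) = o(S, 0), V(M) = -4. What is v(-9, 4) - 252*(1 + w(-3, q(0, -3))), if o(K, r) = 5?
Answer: -24860/17 ≈ -1462.4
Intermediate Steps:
q(S, I) = 5
v(F, U) = 56 (v(F, U) = 4*14 = 56)
w(Y, G) = 5 - 1/(7*(-4 - G/3)) (w(Y, G) = 5 - 1/(7*(G/(-3) - 4)) = 5 - 1/(7*(G*(-⅓) - 4)) = 5 - 1/(7*(-G/3 - 4)) = 5 - 1/(7*(-4 - G/3)))
v(-9, 4) - 252*(1 + w(-3, q(0, -3))) = 56 - 252*(1 + (423 + 35*5)/(7*(12 + 5))) = 56 - 252*(1 + (⅐)*(423 + 175)/17) = 56 - 252*(1 + (⅐)*(1/17)*598) = 56 - 252*(1 + 598/119) = 56 - 252*717/119 = 56 - 84*2151/119 = 56 - 25812/17 = -24860/17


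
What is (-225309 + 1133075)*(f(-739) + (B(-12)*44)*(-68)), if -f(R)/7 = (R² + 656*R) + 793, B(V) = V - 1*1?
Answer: -359488044724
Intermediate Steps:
B(V) = -1 + V (B(V) = V - 1 = -1 + V)
f(R) = -5551 - 4592*R - 7*R² (f(R) = -7*((R² + 656*R) + 793) = -7*(793 + R² + 656*R) = -5551 - 4592*R - 7*R²)
(-225309 + 1133075)*(f(-739) + (B(-12)*44)*(-68)) = (-225309 + 1133075)*((-5551 - 4592*(-739) - 7*(-739)²) + ((-1 - 12)*44)*(-68)) = 907766*((-5551 + 3393488 - 7*546121) - 13*44*(-68)) = 907766*((-5551 + 3393488 - 3822847) - 572*(-68)) = 907766*(-434910 + 38896) = 907766*(-396014) = -359488044724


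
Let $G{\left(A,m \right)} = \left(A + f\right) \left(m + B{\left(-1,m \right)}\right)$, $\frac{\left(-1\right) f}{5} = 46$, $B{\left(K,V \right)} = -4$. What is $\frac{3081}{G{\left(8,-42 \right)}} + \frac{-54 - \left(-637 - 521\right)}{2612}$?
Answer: $\frac{1610135}{2222812} \approx 0.72437$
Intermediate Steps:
$f = -230$ ($f = \left(-5\right) 46 = -230$)
$G{\left(A,m \right)} = \left(-230 + A\right) \left(-4 + m\right)$ ($G{\left(A,m \right)} = \left(A - 230\right) \left(m - 4\right) = \left(-230 + A\right) \left(-4 + m\right)$)
$\frac{3081}{G{\left(8,-42 \right)}} + \frac{-54 - \left(-637 - 521\right)}{2612} = \frac{3081}{920 - -9660 - 32 + 8 \left(-42\right)} + \frac{-54 - \left(-637 - 521\right)}{2612} = \frac{3081}{920 + 9660 - 32 - 336} + \left(-54 - -1158\right) \frac{1}{2612} = \frac{3081}{10212} + \left(-54 + 1158\right) \frac{1}{2612} = 3081 \cdot \frac{1}{10212} + 1104 \cdot \frac{1}{2612} = \frac{1027}{3404} + \frac{276}{653} = \frac{1610135}{2222812}$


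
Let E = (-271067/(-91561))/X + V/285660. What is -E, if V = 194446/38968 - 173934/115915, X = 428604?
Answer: -40345501314975900493/2109855407867640053161200 ≈ -1.9122e-5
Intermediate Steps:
V = 7880673989/2258487860 (V = 194446*(1/38968) - 173934*1/115915 = 97223/19484 - 173934/115915 = 7880673989/2258487860 ≈ 3.4894)
E = 40345501314975900493/2109855407867640053161200 (E = -271067/(-91561)/428604 + (7880673989/2258487860)/285660 = -271067*(-1/91561)*(1/428604) + (7880673989/2258487860)*(1/285660) = (271067/91561)*(1/428604) + 7880673989/645159642087600 = 271067/39243410844 + 7880673989/645159642087600 = 40345501314975900493/2109855407867640053161200 ≈ 1.9122e-5)
-E = -1*40345501314975900493/2109855407867640053161200 = -40345501314975900493/2109855407867640053161200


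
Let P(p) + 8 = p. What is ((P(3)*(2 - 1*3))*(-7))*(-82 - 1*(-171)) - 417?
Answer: -3532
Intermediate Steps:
P(p) = -8 + p
((P(3)*(2 - 1*3))*(-7))*(-82 - 1*(-171)) - 417 = (((-8 + 3)*(2 - 1*3))*(-7))*(-82 - 1*(-171)) - 417 = (-5*(2 - 3)*(-7))*(-82 + 171) - 417 = (-5*(-1)*(-7))*89 - 417 = (5*(-7))*89 - 417 = -35*89 - 417 = -3115 - 417 = -3532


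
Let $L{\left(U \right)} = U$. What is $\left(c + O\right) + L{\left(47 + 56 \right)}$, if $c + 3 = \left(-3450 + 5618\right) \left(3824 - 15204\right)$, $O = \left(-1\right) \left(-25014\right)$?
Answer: $-24646726$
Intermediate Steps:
$O = 25014$
$c = -24671843$ ($c = -3 + \left(-3450 + 5618\right) \left(3824 - 15204\right) = -3 + 2168 \left(-11380\right) = -3 - 24671840 = -24671843$)
$\left(c + O\right) + L{\left(47 + 56 \right)} = \left(-24671843 + 25014\right) + \left(47 + 56\right) = -24646829 + 103 = -24646726$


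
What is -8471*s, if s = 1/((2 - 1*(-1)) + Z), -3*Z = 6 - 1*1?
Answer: -25413/4 ≈ -6353.3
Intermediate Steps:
Z = -5/3 (Z = -(6 - 1*1)/3 = -(6 - 1)/3 = -⅓*5 = -5/3 ≈ -1.6667)
s = ¾ (s = 1/((2 - 1*(-1)) - 5/3) = 1/((2 + 1) - 5/3) = 1/(3 - 5/3) = 1/(4/3) = ¾ ≈ 0.75000)
-8471*s = -8471*¾ = -25413/4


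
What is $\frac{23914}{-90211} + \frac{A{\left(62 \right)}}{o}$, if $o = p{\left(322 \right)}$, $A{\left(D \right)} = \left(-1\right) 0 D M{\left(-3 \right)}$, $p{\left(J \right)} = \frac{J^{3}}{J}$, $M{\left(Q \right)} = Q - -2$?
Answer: $- \frac{2174}{8201} \approx -0.26509$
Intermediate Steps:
$M{\left(Q \right)} = 2 + Q$ ($M{\left(Q \right)} = Q + 2 = 2 + Q$)
$p{\left(J \right)} = J^{2}$
$A{\left(D \right)} = 0$ ($A{\left(D \right)} = \left(-1\right) 0 D \left(2 - 3\right) = 0 D \left(-1\right) = 0 \left(-1\right) = 0$)
$o = 103684$ ($o = 322^{2} = 103684$)
$\frac{23914}{-90211} + \frac{A{\left(62 \right)}}{o} = \frac{23914}{-90211} + \frac{0}{103684} = 23914 \left(- \frac{1}{90211}\right) + 0 \cdot \frac{1}{103684} = - \frac{2174}{8201} + 0 = - \frac{2174}{8201}$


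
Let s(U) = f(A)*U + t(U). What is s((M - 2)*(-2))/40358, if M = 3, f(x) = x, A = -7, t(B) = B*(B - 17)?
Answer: 26/20179 ≈ 0.0012885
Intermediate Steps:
t(B) = B*(-17 + B)
s(U) = -7*U + U*(-17 + U)
s((M - 2)*(-2))/40358 = (((3 - 2)*(-2))*(-24 + (3 - 2)*(-2)))/40358 = ((1*(-2))*(-24 + 1*(-2)))*(1/40358) = -2*(-24 - 2)*(1/40358) = -2*(-26)*(1/40358) = 52*(1/40358) = 26/20179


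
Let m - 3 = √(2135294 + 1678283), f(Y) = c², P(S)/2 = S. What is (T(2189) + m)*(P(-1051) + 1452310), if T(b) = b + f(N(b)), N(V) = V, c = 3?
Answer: 3191907808 + 1450208*√3813577 ≈ 6.0239e+9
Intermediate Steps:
P(S) = 2*S
f(Y) = 9 (f(Y) = 3² = 9)
m = 3 + √3813577 (m = 3 + √(2135294 + 1678283) = 3 + √3813577 ≈ 1955.8)
T(b) = 9 + b (T(b) = b + 9 = 9 + b)
(T(2189) + m)*(P(-1051) + 1452310) = ((9 + 2189) + (3 + √3813577))*(2*(-1051) + 1452310) = (2198 + (3 + √3813577))*(-2102 + 1452310) = (2201 + √3813577)*1450208 = 3191907808 + 1450208*√3813577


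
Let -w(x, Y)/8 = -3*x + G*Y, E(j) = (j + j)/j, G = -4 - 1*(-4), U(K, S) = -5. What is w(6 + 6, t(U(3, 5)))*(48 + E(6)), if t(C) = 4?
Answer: 14400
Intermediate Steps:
G = 0 (G = -4 + 4 = 0)
E(j) = 2 (E(j) = (2*j)/j = 2)
w(x, Y) = 24*x (w(x, Y) = -8*(-3*x + 0*Y) = -8*(-3*x + 0) = -(-24)*x = 24*x)
w(6 + 6, t(U(3, 5)))*(48 + E(6)) = (24*(6 + 6))*(48 + 2) = (24*12)*50 = 288*50 = 14400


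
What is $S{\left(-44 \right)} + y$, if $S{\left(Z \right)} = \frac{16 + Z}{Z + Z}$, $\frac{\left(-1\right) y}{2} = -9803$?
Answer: $\frac{431339}{22} \approx 19606.0$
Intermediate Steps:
$y = 19606$ ($y = \left(-2\right) \left(-9803\right) = 19606$)
$S{\left(Z \right)} = \frac{16 + Z}{2 Z}$
$S{\left(-44 \right)} + y = \frac{16 - 44}{2 \left(-44\right)} + 19606 = \frac{1}{2} \left(- \frac{1}{44}\right) \left(-28\right) + 19606 = \frac{7}{22} + 19606 = \frac{431339}{22}$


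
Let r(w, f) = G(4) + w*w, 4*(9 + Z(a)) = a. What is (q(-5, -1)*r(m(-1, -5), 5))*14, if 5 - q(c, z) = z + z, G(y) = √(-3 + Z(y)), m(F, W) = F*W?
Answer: 2450 + 98*I*√11 ≈ 2450.0 + 325.03*I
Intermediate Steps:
Z(a) = -9 + a/4
G(y) = √(-12 + y/4) (G(y) = √(-3 + (-9 + y/4)) = √(-12 + y/4))
r(w, f) = w² + I*√11 (r(w, f) = √(-48 + 4)/2 + w*w = √(-44)/2 + w² = (2*I*√11)/2 + w² = I*√11 + w² = w² + I*√11)
q(c, z) = 5 - 2*z (q(c, z) = 5 - (z + z) = 5 - 2*z)
(q(-5, -1)*r(m(-1, -5), 5))*14 = ((5 - 2*(-1))*((-1*(-5))² + I*√11))*14 = ((5 + 2)*(5² + I*√11))*14 = (7*(25 + I*√11))*14 = (175 + 7*I*√11)*14 = 2450 + 98*I*√11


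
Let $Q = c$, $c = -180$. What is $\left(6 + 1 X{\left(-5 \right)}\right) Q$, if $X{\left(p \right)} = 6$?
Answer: $-2160$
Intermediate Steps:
$Q = -180$
$\left(6 + 1 X{\left(-5 \right)}\right) Q = \left(6 + 1 \cdot 6\right) \left(-180\right) = \left(6 + 6\right) \left(-180\right) = 12 \left(-180\right) = -2160$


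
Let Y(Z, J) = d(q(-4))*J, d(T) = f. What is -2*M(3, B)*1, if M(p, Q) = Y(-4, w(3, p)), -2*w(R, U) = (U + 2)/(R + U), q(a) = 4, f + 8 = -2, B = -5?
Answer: -25/3 ≈ -8.3333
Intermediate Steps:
f = -10 (f = -8 - 2 = -10)
d(T) = -10
w(R, U) = -(2 + U)/(2*(R + U)) (w(R, U) = -(U + 2)/(2*(R + U)) = -(2 + U)/(2*(R + U)))
Y(Z, J) = -10*J
M(p, Q) = -10*(-1 - p/2)/(3 + p)
-2*M(3, B)*1 = -10*(2 + 3)/(3 + 3)*1 = -10*5/6*1 = -2*25/6*1 = -25/3*1 = -25/3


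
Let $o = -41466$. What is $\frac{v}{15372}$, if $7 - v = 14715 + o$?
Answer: $\frac{13379}{7686} \approx 1.7407$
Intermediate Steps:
$v = 26758$ ($v = 7 - \left(14715 - 41466\right) = 7 - -26751 = 7 + 26751 = 26758$)
$\frac{v}{15372} = \frac{26758}{15372} = 26758 \cdot \frac{1}{15372} = \frac{13379}{7686}$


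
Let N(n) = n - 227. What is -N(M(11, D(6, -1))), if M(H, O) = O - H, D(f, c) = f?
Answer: 232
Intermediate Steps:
N(n) = -227 + n
-N(M(11, D(6, -1))) = -(-227 + (6 - 1*11)) = -(-227 + (6 - 11)) = -(-227 - 5) = -1*(-232) = 232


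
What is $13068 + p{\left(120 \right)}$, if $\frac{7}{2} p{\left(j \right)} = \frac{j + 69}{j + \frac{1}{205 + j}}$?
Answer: $\frac{509682618}{39001} \approx 13068.0$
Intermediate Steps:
$p{\left(j \right)} = \frac{2 \left(69 + j\right)}{7 \left(j + \frac{1}{205 + j}\right)}$ ($p{\left(j \right)} = \frac{2 \frac{j + 69}{j + \frac{1}{205 + j}}}{7} = \frac{2 \frac{69 + j}{j + \frac{1}{205 + j}}}{7} = \frac{2 \left(69 + j\right)}{7 \left(j + \frac{1}{205 + j}\right)}$)
$13068 + p{\left(120 \right)} = 13068 + \frac{2 \left(14145 + 120^{2} + 274 \cdot 120\right)}{7 \left(1 + 120^{2} + 205 \cdot 120\right)} = 13068 + \frac{2 \left(14145 + 14400 + 32880\right)}{7 \left(1 + 14400 + 24600\right)} = 13068 + \frac{2}{7} \cdot \frac{1}{39001} \cdot 61425 = 13068 + \frac{17550}{39001} = \frac{509682618}{39001}$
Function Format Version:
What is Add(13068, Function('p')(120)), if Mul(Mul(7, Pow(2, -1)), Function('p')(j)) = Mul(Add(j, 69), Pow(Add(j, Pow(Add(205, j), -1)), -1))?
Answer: Rational(509682618, 39001) ≈ 13068.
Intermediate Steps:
Function('p')(j) = Mul(Rational(2, 7), Pow(Add(j, Pow(Add(205, j), -1)), -1), Add(69, j)) (Function('p')(j) = Mul(Rational(2, 7), Mul(Add(j, 69), Pow(Add(j, Pow(Add(205, j), -1)), -1))) = Mul(Rational(2, 7), Mul(Add(69, j), Pow(Add(j, Pow(Add(205, j), -1)), -1))) = Mul(Rational(2, 7), Mul(Pow(Add(j, Pow(Add(205, j), -1)), -1), Add(69, j))) = Mul(Rational(2, 7), Pow(Add(j, Pow(Add(205, j), -1)), -1), Add(69, j)))
Add(13068, Function('p')(120)) = Add(13068, Mul(Rational(2, 7), Pow(Add(1, Pow(120, 2), Mul(205, 120)), -1), Add(14145, Pow(120, 2), Mul(274, 120)))) = Add(13068, Mul(Rational(2, 7), Pow(Add(1, 14400, 24600), -1), Add(14145, 14400, 32880))) = Add(13068, Mul(Rational(2, 7), Pow(39001, -1), 61425)) = Add(13068, Mul(Rational(2, 7), Rational(1, 39001), 61425)) = Add(13068, Rational(17550, 39001)) = Rational(509682618, 39001)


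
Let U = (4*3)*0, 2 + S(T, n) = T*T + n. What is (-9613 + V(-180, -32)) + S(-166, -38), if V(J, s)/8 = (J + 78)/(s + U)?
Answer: 35857/2 ≈ 17929.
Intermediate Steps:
S(T, n) = -2 + n + T**2 (S(T, n) = -2 + (T*T + n) = -2 + (T**2 + n) = -2 + (n + T**2) = -2 + n + T**2)
U = 0 (U = 12*0 = 0)
V(J, s) = 8*(78 + J)/s (V(J, s) = 8*((J + 78)/(s + 0)) = 8*((78 + J)/s) = 8*(78 + J)/s)
(-9613 + V(-180, -32)) + S(-166, -38) = (-9613 + 8*(78 - 180)/(-32)) + (-2 - 38 + (-166)**2) = (-9613 + 8*(-1/32)*(-102)) + (-2 - 38 + 27556) = (-9613 + 51/2) + 27516 = -19175/2 + 27516 = 35857/2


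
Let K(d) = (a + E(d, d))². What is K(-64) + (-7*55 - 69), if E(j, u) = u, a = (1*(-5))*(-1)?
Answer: 3027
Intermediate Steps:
a = 5 (a = -5*(-1) = 5)
K(d) = (5 + d)²
K(-64) + (-7*55 - 69) = (5 - 64)² + (-7*55 - 69) = (-59)² + (-385 - 69) = 3481 - 454 = 3027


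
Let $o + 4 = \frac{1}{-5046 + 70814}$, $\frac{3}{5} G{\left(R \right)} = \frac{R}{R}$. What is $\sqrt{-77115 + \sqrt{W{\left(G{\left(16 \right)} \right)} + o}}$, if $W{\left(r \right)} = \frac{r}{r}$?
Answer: $\frac{\sqrt{-20847220054860 + 8221 i \sqrt{3244055926}}}{16442} \approx 0.0031186 + 277.7 i$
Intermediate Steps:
$G{\left(R \right)} = \frac{5}{3}$ ($G{\left(R \right)} = \frac{5 \frac{R}{R}}{3} = \frac{5}{3} \cdot 1 = \frac{5}{3}$)
$W{\left(r \right)} = 1$
$o = - \frac{263071}{65768}$ ($o = -4 + \frac{1}{-5046 + 70814} = -4 + \frac{1}{65768} = - \frac{263071}{65768} \approx -4.0$)
$\sqrt{-77115 + \sqrt{W{\left(G{\left(16 \right)} \right)} + o}} = \sqrt{-77115 + \sqrt{1 - \frac{263071}{65768}}} = \sqrt{-77115 + \sqrt{- \frac{197303}{65768}}} = \sqrt{-77115 + \frac{i \sqrt{3244055926}}{32884}}$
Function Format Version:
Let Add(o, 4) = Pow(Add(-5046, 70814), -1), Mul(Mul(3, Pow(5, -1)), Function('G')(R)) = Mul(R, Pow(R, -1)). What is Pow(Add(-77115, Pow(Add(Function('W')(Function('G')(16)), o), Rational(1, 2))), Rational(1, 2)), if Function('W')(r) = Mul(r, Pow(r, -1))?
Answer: Mul(Rational(1, 16442), Pow(Add(-20847220054860, Mul(8221, I, Pow(3244055926, Rational(1, 2)))), Rational(1, 2))) ≈ Add(0.0031186, Mul(277.70, I))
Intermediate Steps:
Function('G')(R) = Rational(5, 3) (Function('G')(R) = Mul(Rational(5, 3), Mul(R, Pow(R, -1))) = Mul(Rational(5, 3), 1) = Rational(5, 3))
Function('W')(r) = 1
o = Rational(-263071, 65768) (o = Add(-4, Pow(Add(-5046, 70814), -1)) = Add(-4, Pow(65768, -1)) = Add(-4, Rational(1, 65768)) = Rational(-263071, 65768) ≈ -4.0000)
Pow(Add(-77115, Pow(Add(Function('W')(Function('G')(16)), o), Rational(1, 2))), Rational(1, 2)) = Pow(Add(-77115, Pow(Add(1, Rational(-263071, 65768)), Rational(1, 2))), Rational(1, 2)) = Pow(Add(-77115, Pow(Rational(-197303, 65768), Rational(1, 2))), Rational(1, 2)) = Pow(Add(-77115, Mul(Rational(1, 32884), I, Pow(3244055926, Rational(1, 2)))), Rational(1, 2))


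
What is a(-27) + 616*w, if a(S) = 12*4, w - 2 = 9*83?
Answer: 461432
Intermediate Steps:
w = 749 (w = 2 + 9*83 = 2 + 747 = 749)
a(S) = 48
a(-27) + 616*w = 48 + 616*749 = 48 + 461384 = 461432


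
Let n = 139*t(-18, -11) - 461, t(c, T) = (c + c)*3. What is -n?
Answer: 15473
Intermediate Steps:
t(c, T) = 6*c (t(c, T) = (2*c)*3 = 6*c)
n = -15473 (n = 139*(6*(-18)) - 461 = 139*(-108) - 461 = -15012 - 461 = -15473)
-n = -1*(-15473) = 15473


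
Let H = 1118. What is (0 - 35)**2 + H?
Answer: 2343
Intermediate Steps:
(0 - 35)**2 + H = (0 - 35)**2 + 1118 = (-35)**2 + 1118 = 1225 + 1118 = 2343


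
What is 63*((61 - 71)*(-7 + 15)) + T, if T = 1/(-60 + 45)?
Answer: -75601/15 ≈ -5040.1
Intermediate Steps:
T = -1/15 (T = 1/(-15) = -1/15 ≈ -0.066667)
63*((61 - 71)*(-7 + 15)) + T = 63*((61 - 71)*(-7 + 15)) - 1/15 = 63*(-10*8) - 1/15 = 63*(-80) - 1/15 = -5040 - 1/15 = -75601/15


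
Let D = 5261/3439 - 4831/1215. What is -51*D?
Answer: 173768798/1392795 ≈ 124.76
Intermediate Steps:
D = -10221694/4178385 (D = 5261*(1/3439) - 4831*1/1215 = 5261/3439 - 4831/1215 = -10221694/4178385 ≈ -2.4463)
-51*D = -51*(-10221694/4178385) = 173768798/1392795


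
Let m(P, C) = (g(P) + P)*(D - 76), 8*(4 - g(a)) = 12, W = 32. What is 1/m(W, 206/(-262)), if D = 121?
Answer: 2/3105 ≈ 0.00064412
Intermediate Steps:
g(a) = 5/2 (g(a) = 4 - ⅛*12 = 4 - 3/2 = 5/2)
m(P, C) = 225/2 + 45*P (m(P, C) = (5/2 + P)*(121 - 76) = (5/2 + P)*45 = 225/2 + 45*P)
1/m(W, 206/(-262)) = 1/(225/2 + 45*32) = 1/(225/2 + 1440) = 1/(3105/2) = 2/3105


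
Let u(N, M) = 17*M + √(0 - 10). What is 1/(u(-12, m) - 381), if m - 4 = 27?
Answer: 73/10663 - I*√10/21326 ≈ 0.0068461 - 0.00014828*I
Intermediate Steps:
m = 31 (m = 4 + 27 = 31)
u(N, M) = 17*M + I*√10 (u(N, M) = 17*M + √(-10) = 17*M + I*√10)
1/(u(-12, m) - 381) = 1/((17*31 + I*√10) - 381) = 1/((527 + I*√10) - 381) = 1/(146 + I*√10)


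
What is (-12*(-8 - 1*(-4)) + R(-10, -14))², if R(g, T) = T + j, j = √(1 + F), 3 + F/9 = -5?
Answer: (34 + I*√71)² ≈ 1085.0 + 572.98*I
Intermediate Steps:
F = -72 (F = -27 + 9*(-5) = -27 - 45 = -72)
j = I*√71 (j = √(1 - 72) = √(-71) = I*√71 ≈ 8.4261*I)
R(g, T) = T + I*√71
(-12*(-8 - 1*(-4)) + R(-10, -14))² = (-12*(-8 - 1*(-4)) + (-14 + I*√71))² = (-12*(-8 + 4) + (-14 + I*√71))² = (-12*(-4) + (-14 + I*√71))² = (48 + (-14 + I*√71))² = (34 + I*√71)²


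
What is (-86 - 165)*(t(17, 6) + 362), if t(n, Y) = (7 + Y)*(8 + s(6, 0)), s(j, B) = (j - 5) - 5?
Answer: -103914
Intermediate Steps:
s(j, B) = -10 + j (s(j, B) = (-5 + j) - 5 = -10 + j)
t(n, Y) = 28 + 4*Y (t(n, Y) = (7 + Y)*(8 + (-10 + 6)) = (7 + Y)*(8 - 4) = (7 + Y)*4 = 28 + 4*Y)
(-86 - 165)*(t(17, 6) + 362) = (-86 - 165)*((28 + 4*6) + 362) = -251*((28 + 24) + 362) = -251*(52 + 362) = -251*414 = -103914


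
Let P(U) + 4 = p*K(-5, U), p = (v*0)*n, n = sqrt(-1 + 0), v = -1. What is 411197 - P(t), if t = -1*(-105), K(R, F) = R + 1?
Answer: 411201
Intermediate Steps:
n = I (n = sqrt(-1) = I ≈ 1.0*I)
p = 0 (p = (-1*0)*I = 0*I = 0)
K(R, F) = 1 + R
t = 105
P(U) = -4 (P(U) = -4 + 0*(1 - 5) = -4 + 0*(-4) = -4 + 0 = -4)
411197 - P(t) = 411197 - 1*(-4) = 411197 + 4 = 411201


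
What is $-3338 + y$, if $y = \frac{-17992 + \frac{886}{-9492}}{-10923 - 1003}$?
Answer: $- \frac{188848066573}{56600796} \approx -3336.5$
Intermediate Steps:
$y = \frac{85390475}{56600796}$ ($y = \frac{-17992 + 886 \left(- \frac{1}{9492}\right)}{-11926} = \left(-17992 - \frac{443}{4746}\right) \left(- \frac{1}{11926}\right) = \left(- \frac{85390475}{4746}\right) \left(- \frac{1}{11926}\right) = \frac{85390475}{56600796} \approx 1.5086$)
$-3338 + y = -3338 + \frac{85390475}{56600796} = - \frac{188848066573}{56600796}$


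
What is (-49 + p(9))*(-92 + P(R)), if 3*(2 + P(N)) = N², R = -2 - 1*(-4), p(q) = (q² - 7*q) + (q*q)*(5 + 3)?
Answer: -171526/3 ≈ -57175.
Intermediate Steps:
p(q) = -7*q + 9*q² (p(q) = (q² - 7*q) + q²*8 = (q² - 7*q) + 8*q² = -7*q + 9*q²)
R = 2 (R = -2 + 4 = 2)
P(N) = -2 + N²/3
(-49 + p(9))*(-92 + P(R)) = (-49 + 9*(-7 + 9*9))*(-92 + (-2 + (⅓)*2²)) = (-49 + 9*(-7 + 81))*(-92 + (-2 + (⅓)*4)) = (-49 + 9*74)*(-92 + (-2 + 4/3)) = (-49 + 666)*(-92 - ⅔) = 617*(-278/3) = -171526/3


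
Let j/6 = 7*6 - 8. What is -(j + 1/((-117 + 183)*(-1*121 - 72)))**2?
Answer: -6752467299601/162256644 ≈ -41616.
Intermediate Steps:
j = 204 (j = 6*(7*6 - 8) = 6*(42 - 8) = 6*34 = 204)
-(j + 1/((-117 + 183)*(-1*121 - 72)))**2 = -(204 + 1/((-117 + 183)*(-1*121 - 72)))**2 = -(204 + 1/(66*(-121 - 72)))**2 = -(204 + 1/(66*(-193)))**2 = -(204 + 1/(-12738))**2 = -(204 - 1/12738)**2 = -(2598551/12738)**2 = -1*6752467299601/162256644 = -6752467299601/162256644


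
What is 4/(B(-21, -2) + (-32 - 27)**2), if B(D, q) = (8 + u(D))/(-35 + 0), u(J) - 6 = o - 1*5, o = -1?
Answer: 140/121827 ≈ 0.0011492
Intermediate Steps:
u(J) = 0 (u(J) = 6 + (-1 - 1*5) = 6 + (-1 - 5) = 6 - 6 = 0)
B(D, q) = -8/35 (B(D, q) = (8 + 0)/(-35 + 0) = 8/(-35) = 8*(-1/35) = -8/35)
4/(B(-21, -2) + (-32 - 27)**2) = 4/(-8/35 + (-32 - 27)**2) = 4/(-8/35 + (-59)**2) = 4/(-8/35 + 3481) = 4/(121827/35) = (35/121827)*4 = 140/121827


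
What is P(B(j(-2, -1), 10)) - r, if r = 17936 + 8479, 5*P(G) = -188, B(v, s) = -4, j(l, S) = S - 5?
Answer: -132263/5 ≈ -26453.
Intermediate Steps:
j(l, S) = -5 + S
P(G) = -188/5 (P(G) = (⅕)*(-188) = -188/5)
r = 26415
P(B(j(-2, -1), 10)) - r = -188/5 - 1*26415 = -188/5 - 26415 = -132263/5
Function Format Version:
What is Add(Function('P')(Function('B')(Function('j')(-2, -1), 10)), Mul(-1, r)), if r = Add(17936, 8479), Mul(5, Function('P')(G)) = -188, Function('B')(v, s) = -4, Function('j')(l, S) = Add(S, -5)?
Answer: Rational(-132263, 5) ≈ -26453.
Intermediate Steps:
Function('j')(l, S) = Add(-5, S)
Function('P')(G) = Rational(-188, 5) (Function('P')(G) = Mul(Rational(1, 5), -188) = Rational(-188, 5))
r = 26415
Add(Function('P')(Function('B')(Function('j')(-2, -1), 10)), Mul(-1, r)) = Add(Rational(-188, 5), Mul(-1, 26415)) = Add(Rational(-188, 5), -26415) = Rational(-132263, 5)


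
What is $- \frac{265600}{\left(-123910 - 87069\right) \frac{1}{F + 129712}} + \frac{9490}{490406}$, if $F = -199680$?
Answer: $- \frac{198118658502915}{2249247119} \approx -88082.0$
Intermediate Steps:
$- \frac{265600}{\left(-123910 - 87069\right) \frac{1}{F + 129712}} + \frac{9490}{490406} = - \frac{265600}{\left(-123910 - 87069\right) \frac{1}{-199680 + 129712}} + \frac{9490}{490406} = - \frac{265600}{\left(-210979\right) \frac{1}{-69968}} + 9490 \cdot \frac{1}{490406} = - \frac{265600}{\left(-210979\right) \left(- \frac{1}{69968}\right)} + \frac{4745}{245203} = - \frac{265600}{\frac{210979}{69968}} + \frac{4745}{245203} = \left(-265600\right) \frac{69968}{210979} + \frac{4745}{245203} = - \frac{18583500800}{210979} + \frac{4745}{245203} = - \frac{198118658502915}{2249247119}$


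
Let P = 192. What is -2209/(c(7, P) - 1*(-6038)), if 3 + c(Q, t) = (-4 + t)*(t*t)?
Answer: -2209/6936467 ≈ -0.00031846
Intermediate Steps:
c(Q, t) = -3 + t²*(-4 + t) (c(Q, t) = -3 + (-4 + t)*(t*t) = -3 + (-4 + t)*t² = -3 + t²*(-4 + t))
-2209/(c(7, P) - 1*(-6038)) = -2209/((-3 + 192³ - 4*192²) - 1*(-6038)) = -2209/((-3 + 7077888 - 4*36864) + 6038) = -2209/((-3 + 7077888 - 147456) + 6038) = -2209/(6930429 + 6038) = -2209/6936467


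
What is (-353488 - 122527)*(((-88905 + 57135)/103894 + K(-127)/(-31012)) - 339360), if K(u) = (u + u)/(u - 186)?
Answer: 40727360948176919412385/252118426966 ≈ 1.6154e+11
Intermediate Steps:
K(u) = 2*u/(-186 + u) (K(u) = (2*u)/(-186 + u) = 2*u/(-186 + u))
(-353488 - 122527)*(((-88905 + 57135)/103894 + K(-127)/(-31012)) - 339360) = (-353488 - 122527)*(((-88905 + 57135)/103894 + (2*(-127)/(-186 - 127))/(-31012)) - 339360) = -476015*((-31770*1/103894 + (2*(-127)/(-313))*(-1/31012)) - 339360) = -476015*((-15885/51947 + (2*(-127)*(-1/313))*(-1/31012)) - 339360) = -476015*((-15885/51947 + (254/313)*(-1/31012)) - 339360) = -476015*((-15885/51947 - 127/4853378) - 339360) = -476015*(-77102506799/252118426966 - 339360) = -476015*(-85558986477688559/252118426966) = 40727360948176919412385/252118426966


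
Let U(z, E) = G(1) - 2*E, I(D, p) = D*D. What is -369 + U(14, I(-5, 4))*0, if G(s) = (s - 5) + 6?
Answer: -369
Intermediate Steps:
I(D, p) = D²
G(s) = 1 + s (G(s) = (-5 + s) + 6 = 1 + s)
U(z, E) = 2 - 2*E (U(z, E) = (1 + 1) - 2*E = 2 - 2*E)
-369 + U(14, I(-5, 4))*0 = -369 + (2 - 2*(-5)²)*0 = -369 + (2 - 2*25)*0 = -369 + (2 - 50)*0 = -369 - 48*0 = -369 + 0 = -369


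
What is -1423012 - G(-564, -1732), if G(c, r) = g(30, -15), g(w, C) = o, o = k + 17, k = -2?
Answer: -1423027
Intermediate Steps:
o = 15 (o = -2 + 17 = 15)
g(w, C) = 15
G(c, r) = 15
-1423012 - G(-564, -1732) = -1423012 - 1*15 = -1423012 - 15 = -1423027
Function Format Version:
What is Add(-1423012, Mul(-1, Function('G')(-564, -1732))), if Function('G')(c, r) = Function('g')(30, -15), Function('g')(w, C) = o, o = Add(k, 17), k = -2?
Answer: -1423027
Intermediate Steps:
o = 15 (o = Add(-2, 17) = 15)
Function('g')(w, C) = 15
Function('G')(c, r) = 15
Add(-1423012, Mul(-1, Function('G')(-564, -1732))) = Add(-1423012, Mul(-1, 15)) = Add(-1423012, -15) = -1423027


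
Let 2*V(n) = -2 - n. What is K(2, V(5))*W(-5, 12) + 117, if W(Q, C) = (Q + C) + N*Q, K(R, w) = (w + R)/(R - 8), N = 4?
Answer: 455/4 ≈ 113.75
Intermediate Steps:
V(n) = -1 - n/2 (V(n) = (-2 - n)/2 = -1 - n/2)
K(R, w) = (R + w)/(-8 + R)
W(Q, C) = C + 5*Q (W(Q, C) = (Q + C) + 4*Q = (C + Q) + 4*Q = C + 5*Q)
K(2, V(5))*W(-5, 12) + 117 = ((2 + (-1 - ½*5))/(-8 + 2))*(12 + 5*(-5)) + 117 = ((2 + (-1 - 5/2))/(-6))*(12 - 25) + 117 = -(2 - 7/2)/6*(-13) + 117 = -⅙*(-3/2)*(-13) + 117 = (¼)*(-13) + 117 = -13/4 + 117 = 455/4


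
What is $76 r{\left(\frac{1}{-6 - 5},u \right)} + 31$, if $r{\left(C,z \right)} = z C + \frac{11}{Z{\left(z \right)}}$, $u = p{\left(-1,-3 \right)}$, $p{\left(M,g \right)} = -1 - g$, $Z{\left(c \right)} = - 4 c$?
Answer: $- \frac{1921}{22} \approx -87.318$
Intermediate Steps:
$u = 2$ ($u = -1 - -3 = -1 + 3 = 2$)
$r{\left(C,z \right)} = - \frac{11}{4 z} + C z$ ($r{\left(C,z \right)} = z C + \frac{11}{\left(-4\right) z} = C z + 11 \left(- \frac{1}{4 z}\right) = C z - \frac{11}{4 z} = - \frac{11}{4 z} + C z$)
$76 r{\left(\frac{1}{-6 - 5},u \right)} + 31 = 76 \left(- \frac{11}{4 \cdot 2} + \frac{1}{-6 - 5} \cdot 2\right) + 31 = 76 \left(\left(- \frac{11}{4}\right) \frac{1}{2} + \frac{1}{-11} \cdot 2\right) + 31 = 76 \left(- \frac{11}{8} - \frac{2}{11}\right) + 31 = 76 \left(- \frac{137}{88}\right) + 31 = - \frac{2603}{22} + 31 = - \frac{1921}{22}$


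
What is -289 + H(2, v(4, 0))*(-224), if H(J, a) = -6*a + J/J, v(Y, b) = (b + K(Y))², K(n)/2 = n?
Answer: 85503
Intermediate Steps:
K(n) = 2*n
v(Y, b) = (b + 2*Y)²
H(J, a) = 1 - 6*a (H(J, a) = -6*a + 1 = 1 - 6*a)
-289 + H(2, v(4, 0))*(-224) = -289 + (1 - 6*(0 + 2*4)²)*(-224) = -289 + (1 - 6*(0 + 8)²)*(-224) = -289 + (1 - 6*8²)*(-224) = -289 + (1 - 6*64)*(-224) = -289 + (1 - 384)*(-224) = -289 - 383*(-224) = -289 + 85792 = 85503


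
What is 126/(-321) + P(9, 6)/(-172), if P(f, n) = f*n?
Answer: -6501/9202 ≈ -0.70648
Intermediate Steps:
126/(-321) + P(9, 6)/(-172) = 126/(-321) + (9*6)/(-172) = 126*(-1/321) + 54*(-1/172) = -42/107 - 27/86 = -6501/9202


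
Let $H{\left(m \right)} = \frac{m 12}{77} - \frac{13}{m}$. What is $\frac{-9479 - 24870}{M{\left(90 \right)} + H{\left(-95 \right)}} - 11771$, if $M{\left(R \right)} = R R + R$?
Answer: $- \frac{704187090756}{59802551} \approx -11775.0$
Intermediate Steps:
$H{\left(m \right)} = - \frac{13}{m} + \frac{12 m}{77}$ ($H{\left(m \right)} = 12 m \frac{1}{77} - \frac{13}{m} = \frac{12 m}{77} - \frac{13}{m} = - \frac{13}{m} + \frac{12 m}{77}$)
$M{\left(R \right)} = R + R^{2}$ ($M{\left(R \right)} = R^{2} + R = R + R^{2}$)
$\frac{-9479 - 24870}{M{\left(90 \right)} + H{\left(-95 \right)}} - 11771 = \frac{-9479 - 24870}{90 \left(1 + 90\right) + \left(- \frac{13}{-95} + \frac{12}{77} \left(-95\right)\right)} - 11771 = - \frac{34349}{90 \cdot 91 - \frac{107299}{7315}} - 11771 = - \frac{34349}{8190 + \left(\frac{13}{95} - \frac{1140}{77}\right)} - 11771 = - \frac{34349}{8190 - \frac{107299}{7315}} - 11771 = - \frac{34349}{\frac{59802551}{7315}} - 11771 = \left(-34349\right) \frac{7315}{59802551} - 11771 = - \frac{251262935}{59802551} - 11771 = - \frac{704187090756}{59802551}$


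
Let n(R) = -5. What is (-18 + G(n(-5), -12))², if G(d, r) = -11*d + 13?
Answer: 2500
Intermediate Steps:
G(d, r) = 13 - 11*d
(-18 + G(n(-5), -12))² = (-18 + (13 - 11*(-5)))² = (-18 + (13 + 55))² = (-18 + 68)² = 50² = 2500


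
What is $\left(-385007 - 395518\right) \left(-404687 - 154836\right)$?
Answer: $436721689575$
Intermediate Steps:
$\left(-385007 - 395518\right) \left(-404687 - 154836\right) = \left(-385007 - 395518\right) \left(-559523\right) = \left(-780525\right) \left(-559523\right) = 436721689575$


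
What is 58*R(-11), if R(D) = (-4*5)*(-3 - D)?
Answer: -9280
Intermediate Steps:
R(D) = 60 + 20*D (R(D) = -20*(-3 - D) = 60 + 20*D)
58*R(-11) = 58*(60 + 20*(-11)) = 58*(60 - 220) = 58*(-160) = -9280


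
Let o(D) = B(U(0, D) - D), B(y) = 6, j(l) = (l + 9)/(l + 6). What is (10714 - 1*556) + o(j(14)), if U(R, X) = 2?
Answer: 10164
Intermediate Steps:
j(l) = (9 + l)/(6 + l)
o(D) = 6
(10714 - 1*556) + o(j(14)) = (10714 - 1*556) + 6 = (10714 - 556) + 6 = 10158 + 6 = 10164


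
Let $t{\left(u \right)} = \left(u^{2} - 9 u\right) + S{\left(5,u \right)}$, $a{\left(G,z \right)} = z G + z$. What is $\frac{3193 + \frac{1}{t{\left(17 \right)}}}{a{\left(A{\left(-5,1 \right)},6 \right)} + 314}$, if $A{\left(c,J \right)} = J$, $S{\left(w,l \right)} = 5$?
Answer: $\frac{225107}{22983} \approx 9.7945$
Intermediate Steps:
$a{\left(G,z \right)} = z + G z$ ($a{\left(G,z \right)} = G z + z = z + G z$)
$t{\left(u \right)} = 5 + u^{2} - 9 u$ ($t{\left(u \right)} = \left(u^{2} - 9 u\right) + 5 = 5 + u^{2} - 9 u$)
$\frac{3193 + \frac{1}{t{\left(17 \right)}}}{a{\left(A{\left(-5,1 \right)},6 \right)} + 314} = \frac{3193 + \frac{1}{5 + 17^{2} - 153}}{6 \left(1 + 1\right) + 314} = \frac{3193 + \frac{1}{5 + 289 - 153}}{6 \cdot 2 + 314} = \frac{3193 + \frac{1}{141}}{12 + 314} = \frac{3193 + \frac{1}{141}}{326} = \frac{450214}{141} \cdot \frac{1}{326} = \frac{225107}{22983}$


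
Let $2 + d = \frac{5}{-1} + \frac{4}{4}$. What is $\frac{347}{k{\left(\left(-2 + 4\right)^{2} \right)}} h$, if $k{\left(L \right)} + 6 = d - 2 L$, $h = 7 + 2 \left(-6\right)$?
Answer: $\frac{347}{4} \approx 86.75$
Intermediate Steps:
$d = -6$ ($d = -2 + \left(\frac{5}{-1} + \frac{4}{4}\right) = -2 + \left(5 \left(-1\right) + 4 \cdot \frac{1}{4}\right) = -2 + \left(-5 + 1\right) = -2 - 4 = -6$)
$h = -5$ ($h = 7 - 12 = -5$)
$k{\left(L \right)} = -12 - 2 L$ ($k{\left(L \right)} = -6 - \left(6 + 2 L\right) = -12 - 2 L$)
$\frac{347}{k{\left(\left(-2 + 4\right)^{2} \right)}} h = \frac{347}{-12 - 2 \left(-2 + 4\right)^{2}} \left(-5\right) = \frac{347}{-12 - 2 \cdot 2^{2}} \left(-5\right) = \frac{347}{-12 - 8} \left(-5\right) = \frac{347}{-20} \left(-5\right) = 347 \left(- \frac{1}{20}\right) \left(-5\right) = \left(- \frac{347}{20}\right) \left(-5\right) = \frac{347}{4}$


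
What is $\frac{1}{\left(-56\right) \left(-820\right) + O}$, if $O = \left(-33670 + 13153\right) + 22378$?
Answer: $\frac{1}{47781} \approx 2.0929 \cdot 10^{-5}$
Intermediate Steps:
$O = 1861$ ($O = -20517 + 22378 = 1861$)
$\frac{1}{\left(-56\right) \left(-820\right) + O} = \frac{1}{\left(-56\right) \left(-820\right) + 1861} = \frac{1}{45920 + 1861} = \frac{1}{47781}$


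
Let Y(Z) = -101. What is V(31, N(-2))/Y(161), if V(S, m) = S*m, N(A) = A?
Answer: 62/101 ≈ 0.61386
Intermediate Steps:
V(31, N(-2))/Y(161) = (31*(-2))/(-101) = -62*(-1/101) = 62/101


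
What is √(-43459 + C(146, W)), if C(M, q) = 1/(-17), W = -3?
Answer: 2*I*√3139917/17 ≈ 208.47*I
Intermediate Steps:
C(M, q) = -1/17
√(-43459 + C(146, W)) = √(-43459 - 1/17) = √(-738804/17) = 2*I*√3139917/17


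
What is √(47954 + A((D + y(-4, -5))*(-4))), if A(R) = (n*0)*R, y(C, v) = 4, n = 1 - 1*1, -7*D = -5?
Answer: √47954 ≈ 218.98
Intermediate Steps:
D = 5/7 (D = -⅐*(-5) = 5/7 ≈ 0.71429)
n = 0 (n = 1 - 1 = 0)
A(R) = 0 (A(R) = (0*0)*R = 0*R = 0)
√(47954 + A((D + y(-4, -5))*(-4))) = √(47954 + 0) = √47954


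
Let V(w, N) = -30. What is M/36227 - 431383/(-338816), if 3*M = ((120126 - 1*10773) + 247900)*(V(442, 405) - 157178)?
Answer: -19028886161949361/36822861696 ≈ -5.1677e+5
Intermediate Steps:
M = -56163029624/3 (M = (((120126 - 1*10773) + 247900)*(-30 - 157178))/3 = (((120126 - 10773) + 247900)*(-157208))/3 = ((109353 + 247900)*(-157208))/3 = (357253*(-157208))/3 = (⅓)*(-56163029624) = -56163029624/3 ≈ -1.8721e+10)
M/36227 - 431383/(-338816) = -56163029624/3/36227 - 431383/(-338816) = -56163029624/3*1/36227 - 431383*(-1/338816) = -56163029624/108681 + 431383/338816 = -19028886161949361/36822861696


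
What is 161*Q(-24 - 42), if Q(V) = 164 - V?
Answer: 37030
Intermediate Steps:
161*Q(-24 - 42) = 161*(164 - (-24 - 42)) = 161*(164 - 1*(-66)) = 161*(164 + 66) = 161*230 = 37030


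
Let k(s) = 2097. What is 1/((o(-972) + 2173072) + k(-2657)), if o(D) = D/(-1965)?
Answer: 655/1424736019 ≈ 4.5973e-7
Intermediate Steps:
o(D) = -D/1965 (o(D) = D*(-1/1965) = -D/1965)
1/((o(-972) + 2173072) + k(-2657)) = 1/((-1/1965*(-972) + 2173072) + 2097) = 1/((324/655 + 2173072) + 2097) = 1/(1423362484/655 + 2097) = 1/(1424736019/655) = 655/1424736019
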